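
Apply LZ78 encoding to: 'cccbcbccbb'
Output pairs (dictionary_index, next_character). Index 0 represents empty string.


LZ78 encoding steps:
Dictionary: {0: ''}
Step 1: w='' (idx 0), next='c' -> output (0, 'c'), add 'c' as idx 1
Step 2: w='c' (idx 1), next='c' -> output (1, 'c'), add 'cc' as idx 2
Step 3: w='' (idx 0), next='b' -> output (0, 'b'), add 'b' as idx 3
Step 4: w='c' (idx 1), next='b' -> output (1, 'b'), add 'cb' as idx 4
Step 5: w='cc' (idx 2), next='b' -> output (2, 'b'), add 'ccb' as idx 5
Step 6: w='b' (idx 3), end of input -> output (3, '')


Encoded: [(0, 'c'), (1, 'c'), (0, 'b'), (1, 'b'), (2, 'b'), (3, '')]


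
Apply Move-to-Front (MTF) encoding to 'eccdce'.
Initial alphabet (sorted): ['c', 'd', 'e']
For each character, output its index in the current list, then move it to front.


MTF encoding:
'e': index 2 in ['c', 'd', 'e'] -> ['e', 'c', 'd']
'c': index 1 in ['e', 'c', 'd'] -> ['c', 'e', 'd']
'c': index 0 in ['c', 'e', 'd'] -> ['c', 'e', 'd']
'd': index 2 in ['c', 'e', 'd'] -> ['d', 'c', 'e']
'c': index 1 in ['d', 'c', 'e'] -> ['c', 'd', 'e']
'e': index 2 in ['c', 'd', 'e'] -> ['e', 'c', 'd']


Output: [2, 1, 0, 2, 1, 2]


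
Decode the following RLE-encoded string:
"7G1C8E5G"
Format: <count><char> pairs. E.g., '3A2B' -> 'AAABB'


Expanding each <count><char> pair:
  7G -> 'GGGGGGG'
  1C -> 'C'
  8E -> 'EEEEEEEE'
  5G -> 'GGGGG'

Decoded = GGGGGGGCEEEEEEEEGGGGG


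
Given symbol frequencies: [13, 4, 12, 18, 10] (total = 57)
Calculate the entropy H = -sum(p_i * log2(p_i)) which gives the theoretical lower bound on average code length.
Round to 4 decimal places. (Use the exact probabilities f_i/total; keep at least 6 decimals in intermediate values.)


Per-symbol terms -p_i * log2(p_i) with p_i = f_i/57:
  p = 13/57 = 0.228070: log2(p) = -2.132450, -p*log2(p) = 0.486348
  p = 4/57 = 0.070175: log2(p) = -3.832890, -p*log2(p) = 0.268975
  p = 12/57 = 0.210526: log2(p) = -2.247928, -p*log2(p) = 0.473248
  p = 18/57 = 0.315789: log2(p) = -1.662965, -p*log2(p) = 0.525147
  p = 10/57 = 0.175439: log2(p) = -2.510962, -p*log2(p) = 0.440520
H = 0.486348 + 0.268975 + 0.473248 + 0.525147 + 0.440520 = 2.194238

H = 2.1942 bits/symbol


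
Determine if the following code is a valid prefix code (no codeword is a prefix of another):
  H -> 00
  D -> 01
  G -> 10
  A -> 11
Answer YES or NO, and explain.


Checking each pair (does one codeword prefix another?):
  H='00' vs D='01': no prefix
  H='00' vs G='10': no prefix
  H='00' vs A='11': no prefix
  D='01' vs H='00': no prefix
  D='01' vs G='10': no prefix
  D='01' vs A='11': no prefix
  G='10' vs H='00': no prefix
  G='10' vs D='01': no prefix
  G='10' vs A='11': no prefix
  A='11' vs H='00': no prefix
  A='11' vs D='01': no prefix
  A='11' vs G='10': no prefix
No violation found over all pairs.

YES -- this is a valid prefix code. No codeword is a prefix of any other codeword.


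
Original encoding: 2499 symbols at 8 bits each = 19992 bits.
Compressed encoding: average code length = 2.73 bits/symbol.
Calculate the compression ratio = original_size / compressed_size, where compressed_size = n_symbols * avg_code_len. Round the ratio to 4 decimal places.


original_size = n_symbols * orig_bits = 2499 * 8 = 19992 bits
compressed_size = n_symbols * avg_code_len = 2499 * 2.73 = 6822.27 bits
ratio = original_size / compressed_size = 19992 / 6822.27 = 2.9304

Compression ratio = 2.9304


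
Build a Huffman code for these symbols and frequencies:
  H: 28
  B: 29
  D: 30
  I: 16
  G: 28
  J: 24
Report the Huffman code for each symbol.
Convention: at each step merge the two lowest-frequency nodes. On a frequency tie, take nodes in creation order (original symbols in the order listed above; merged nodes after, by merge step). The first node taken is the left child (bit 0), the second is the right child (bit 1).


Huffman tree construction:
Step 1: Merge I(16) + J(24) = 40
Step 2: Merge H(28) + G(28) = 56
Step 3: Merge B(29) + D(30) = 59
Step 4: Merge (I+J)(40) + (H+G)(56) = 96
Step 5: Merge (B+D)(59) + ((I+J)+(H+G))(96) = 155
Read each symbol's code off the tree from the root (left child = 0, right child = 1).

Codes:
  H: 110 (length 3)
  B: 00 (length 2)
  D: 01 (length 2)
  I: 100 (length 3)
  G: 111 (length 3)
  J: 101 (length 3)
Average code length: 406/155 = 2.6194 bits/symbol


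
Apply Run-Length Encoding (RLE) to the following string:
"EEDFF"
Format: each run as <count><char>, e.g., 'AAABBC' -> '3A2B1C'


Scanning runs left to right:
  i=0: run of 'E' x 2 -> '2E'
  i=2: run of 'D' x 1 -> '1D'
  i=3: run of 'F' x 2 -> '2F'

RLE = 2E1D2F


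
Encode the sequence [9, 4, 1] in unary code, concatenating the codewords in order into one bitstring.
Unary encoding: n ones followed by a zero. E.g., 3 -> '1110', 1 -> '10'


Encode each number as n ones followed by a terminating 0:
  9 -> 1111111110 (10 bits)
  4 -> 11110 (5 bits)
  1 -> 10 (2 bits)
Total length = 10 + 5 + 2 = 17 bits.

Unary([9, 4, 1]) = 11111111101111010 (17 bits)


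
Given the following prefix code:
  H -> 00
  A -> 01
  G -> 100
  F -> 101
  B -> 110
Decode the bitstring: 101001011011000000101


Decoding step by step:
Bits 101 -> F
Bits 00 -> H
Bits 101 -> F
Bits 101 -> F
Bits 100 -> G
Bits 00 -> H
Bits 00 -> H
Bits 101 -> F


Decoded message: FHFFGHHF


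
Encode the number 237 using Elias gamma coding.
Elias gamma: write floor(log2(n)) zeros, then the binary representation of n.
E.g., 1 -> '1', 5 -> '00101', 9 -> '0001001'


num_bits = floor(log2(237)) + 1 = 8
leading_zeros = num_bits - 1 = 7
binary(237) = 11101101

Elias gamma(237) = '0000000' + '11101101' = 000000011101101 (15 bits)


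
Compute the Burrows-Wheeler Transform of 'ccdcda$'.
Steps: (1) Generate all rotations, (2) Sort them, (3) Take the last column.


Rotations (sorted):
  0: $ccdcda -> last char: a
  1: a$ccdcd -> last char: d
  2: ccdcda$ -> last char: $
  3: cda$ccd -> last char: d
  4: cdcda$c -> last char: c
  5: da$ccdc -> last char: c
  6: dcda$cc -> last char: c


BWT = ad$dccc


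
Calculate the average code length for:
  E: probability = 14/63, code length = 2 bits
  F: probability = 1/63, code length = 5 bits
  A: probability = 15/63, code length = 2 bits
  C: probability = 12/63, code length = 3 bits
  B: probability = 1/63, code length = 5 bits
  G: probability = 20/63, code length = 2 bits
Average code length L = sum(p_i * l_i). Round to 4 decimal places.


Weighted contributions p_i * l_i:
  E: (14/63) * 2 = 28/63
  F: (1/63) * 5 = 5/63
  A: (15/63) * 2 = 30/63
  C: (12/63) * 3 = 36/63
  B: (1/63) * 5 = 5/63
  G: (20/63) * 2 = 40/63
Sum = (28 + 5 + 30 + 36 + 5 + 40)/63 = 144/63

L = 144/63 = 2.2857 bits/symbol


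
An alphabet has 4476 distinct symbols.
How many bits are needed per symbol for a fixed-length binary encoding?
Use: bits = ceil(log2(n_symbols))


log2(4476) = 12.128
Bracket: 2^12 = 4096 < 4476 <= 2^13 = 8192
So ceil(log2(4476)) = 13

bits = ceil(log2(4476)) = ceil(12.128) = 13 bits


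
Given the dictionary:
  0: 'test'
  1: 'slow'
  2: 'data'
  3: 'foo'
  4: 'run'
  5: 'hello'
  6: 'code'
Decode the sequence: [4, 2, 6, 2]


Look up each index in the dictionary:
  4 -> 'run'
  2 -> 'data'
  6 -> 'code'
  2 -> 'data'

Decoded: "run data code data"


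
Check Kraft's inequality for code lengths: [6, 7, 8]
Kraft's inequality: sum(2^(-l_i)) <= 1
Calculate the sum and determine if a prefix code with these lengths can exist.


Sum = 2^(-6) + 2^(-7) + 2^(-8)
    = 0.015625 + 0.0078125 + 0.00390625
    = 7/256 = 0.02734375
Since 0.02734375 <= 1, Kraft's inequality IS satisfied.
A prefix code with these lengths CAN exist.

Kraft sum = 0.02734375. Satisfied.


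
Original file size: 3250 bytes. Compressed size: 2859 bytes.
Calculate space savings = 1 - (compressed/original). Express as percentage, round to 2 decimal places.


ratio = compressed/original = 2859/3250 = 0.879692
savings = 1 - ratio = 1 - 0.879692 = 0.120308
as a percentage: 0.120308 * 100 = 12.03%

Space savings = 1 - 2859/3250 = 12.03%


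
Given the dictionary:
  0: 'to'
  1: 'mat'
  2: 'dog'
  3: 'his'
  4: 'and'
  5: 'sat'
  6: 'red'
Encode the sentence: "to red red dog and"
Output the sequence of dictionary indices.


Look up each word in the dictionary:
  'to' -> 0
  'red' -> 6
  'red' -> 6
  'dog' -> 2
  'and' -> 4

Encoded: [0, 6, 6, 2, 4]


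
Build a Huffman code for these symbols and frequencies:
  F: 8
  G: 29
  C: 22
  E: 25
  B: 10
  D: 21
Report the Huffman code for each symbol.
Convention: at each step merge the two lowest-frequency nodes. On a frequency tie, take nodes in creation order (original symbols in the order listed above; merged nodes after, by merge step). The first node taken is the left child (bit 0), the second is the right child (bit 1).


Huffman tree construction:
Step 1: Merge F(8) + B(10) = 18
Step 2: Merge (F+B)(18) + D(21) = 39
Step 3: Merge C(22) + E(25) = 47
Step 4: Merge G(29) + ((F+B)+D)(39) = 68
Step 5: Merge (C+E)(47) + (G+((F+B)+D))(68) = 115
Read each symbol's code off the tree from the root (left child = 0, right child = 1).

Codes:
  F: 1100 (length 4)
  G: 10 (length 2)
  C: 00 (length 2)
  E: 01 (length 2)
  B: 1101 (length 4)
  D: 111 (length 3)
Average code length: 287/115 = 2.4957 bits/symbol


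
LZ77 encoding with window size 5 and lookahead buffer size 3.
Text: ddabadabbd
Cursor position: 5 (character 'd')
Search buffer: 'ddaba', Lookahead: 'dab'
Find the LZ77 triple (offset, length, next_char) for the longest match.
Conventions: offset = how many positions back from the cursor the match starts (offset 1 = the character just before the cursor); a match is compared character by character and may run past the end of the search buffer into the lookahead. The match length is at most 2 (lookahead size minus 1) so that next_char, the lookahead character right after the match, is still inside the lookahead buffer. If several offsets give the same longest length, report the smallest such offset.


Try each offset into the search buffer:
  offset=1 (pos 4, char 'a'): match length 0
  offset=2 (pos 3, char 'b'): match length 0
  offset=3 (pos 2, char 'a'): match length 0
  offset=4 (pos 1, char 'd'): match length 2
  offset=5 (pos 0, char 'd'): match length 1
Longest match has length 2 at offset 4.
next_char = character at position 5 + 2 = 7 -> 'b'

Best match: offset=4, length=2 (matching 'da' starting at position 1)
LZ77 triple: (4, 2, 'b')


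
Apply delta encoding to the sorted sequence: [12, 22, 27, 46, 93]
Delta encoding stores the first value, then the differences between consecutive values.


First value: 12
Deltas:
  22 - 12 = 10
  27 - 22 = 5
  46 - 27 = 19
  93 - 46 = 47


Delta encoded: [12, 10, 5, 19, 47]


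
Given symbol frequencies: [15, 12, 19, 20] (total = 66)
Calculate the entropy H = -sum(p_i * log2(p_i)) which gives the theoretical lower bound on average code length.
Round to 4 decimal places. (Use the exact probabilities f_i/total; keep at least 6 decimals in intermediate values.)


Per-symbol terms -p_i * log2(p_i) with p_i = f_i/66:
  p = 15/66 = 0.227273: log2(p) = -2.137504, -p*log2(p) = 0.485796
  p = 12/66 = 0.181818: log2(p) = -2.459432, -p*log2(p) = 0.447169
  p = 19/66 = 0.287879: log2(p) = -1.796467, -p*log2(p) = 0.517165
  p = 20/66 = 0.303030: log2(p) = -1.722466, -p*log2(p) = 0.521959
H = 0.485796 + 0.447169 + 0.517165 + 0.521959 = 1.972089

H = 1.9721 bits/symbol


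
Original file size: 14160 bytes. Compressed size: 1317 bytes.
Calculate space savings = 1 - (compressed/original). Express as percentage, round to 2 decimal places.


ratio = compressed/original = 1317/14160 = 0.093008
savings = 1 - ratio = 1 - 0.093008 = 0.906992
as a percentage: 0.906992 * 100 = 90.7%

Space savings = 1 - 1317/14160 = 90.7%


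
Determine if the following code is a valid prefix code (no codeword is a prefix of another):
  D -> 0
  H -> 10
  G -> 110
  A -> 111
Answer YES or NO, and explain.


Checking each pair (does one codeword prefix another?):
  D='0' vs H='10': no prefix
  D='0' vs G='110': no prefix
  D='0' vs A='111': no prefix
  H='10' vs D='0': no prefix
  H='10' vs G='110': no prefix
  H='10' vs A='111': no prefix
  G='110' vs D='0': no prefix
  G='110' vs H='10': no prefix
  G='110' vs A='111': no prefix
  A='111' vs D='0': no prefix
  A='111' vs H='10': no prefix
  A='111' vs G='110': no prefix
No violation found over all pairs.

YES -- this is a valid prefix code. No codeword is a prefix of any other codeword.


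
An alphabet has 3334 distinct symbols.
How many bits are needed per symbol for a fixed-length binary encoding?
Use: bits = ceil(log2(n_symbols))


log2(3334) = 11.703
Bracket: 2^11 = 2048 < 3334 <= 2^12 = 4096
So ceil(log2(3334)) = 12

bits = ceil(log2(3334)) = ceil(11.703) = 12 bits


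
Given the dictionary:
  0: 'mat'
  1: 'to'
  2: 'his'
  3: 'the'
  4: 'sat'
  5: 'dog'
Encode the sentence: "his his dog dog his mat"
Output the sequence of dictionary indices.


Look up each word in the dictionary:
  'his' -> 2
  'his' -> 2
  'dog' -> 5
  'dog' -> 5
  'his' -> 2
  'mat' -> 0

Encoded: [2, 2, 5, 5, 2, 0]


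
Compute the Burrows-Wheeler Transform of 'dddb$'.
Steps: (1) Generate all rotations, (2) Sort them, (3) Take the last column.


Rotations (sorted):
  0: $dddb -> last char: b
  1: b$ddd -> last char: d
  2: db$dd -> last char: d
  3: ddb$d -> last char: d
  4: dddb$ -> last char: $


BWT = bddd$


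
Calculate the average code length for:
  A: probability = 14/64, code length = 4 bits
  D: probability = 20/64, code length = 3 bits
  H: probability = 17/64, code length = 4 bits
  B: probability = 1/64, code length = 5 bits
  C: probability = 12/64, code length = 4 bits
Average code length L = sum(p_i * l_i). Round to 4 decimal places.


Weighted contributions p_i * l_i:
  A: (14/64) * 4 = 56/64
  D: (20/64) * 3 = 60/64
  H: (17/64) * 4 = 68/64
  B: (1/64) * 5 = 5/64
  C: (12/64) * 4 = 48/64
Sum = (56 + 60 + 68 + 5 + 48)/64 = 237/64

L = 237/64 = 3.7031 bits/symbol


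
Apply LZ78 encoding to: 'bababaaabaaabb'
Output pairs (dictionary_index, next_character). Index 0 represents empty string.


LZ78 encoding steps:
Dictionary: {0: ''}
Step 1: w='' (idx 0), next='b' -> output (0, 'b'), add 'b' as idx 1
Step 2: w='' (idx 0), next='a' -> output (0, 'a'), add 'a' as idx 2
Step 3: w='b' (idx 1), next='a' -> output (1, 'a'), add 'ba' as idx 3
Step 4: w='ba' (idx 3), next='a' -> output (3, 'a'), add 'baa' as idx 4
Step 5: w='a' (idx 2), next='b' -> output (2, 'b'), add 'ab' as idx 5
Step 6: w='a' (idx 2), next='a' -> output (2, 'a'), add 'aa' as idx 6
Step 7: w='ab' (idx 5), next='b' -> output (5, 'b'), add 'abb' as idx 7


Encoded: [(0, 'b'), (0, 'a'), (1, 'a'), (3, 'a'), (2, 'b'), (2, 'a'), (5, 'b')]


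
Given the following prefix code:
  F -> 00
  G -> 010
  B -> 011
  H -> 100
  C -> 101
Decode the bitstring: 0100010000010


Decoding step by step:
Bits 010 -> G
Bits 00 -> F
Bits 100 -> H
Bits 00 -> F
Bits 010 -> G


Decoded message: GFHFG


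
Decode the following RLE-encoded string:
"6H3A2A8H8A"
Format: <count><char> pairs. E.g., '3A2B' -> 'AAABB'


Expanding each <count><char> pair:
  6H -> 'HHHHHH'
  3A -> 'AAA'
  2A -> 'AA'
  8H -> 'HHHHHHHH'
  8A -> 'AAAAAAAA'

Decoded = HHHHHHAAAAAHHHHHHHHAAAAAAAA


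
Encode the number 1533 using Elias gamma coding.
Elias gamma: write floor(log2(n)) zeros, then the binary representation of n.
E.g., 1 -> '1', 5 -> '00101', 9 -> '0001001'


num_bits = floor(log2(1533)) + 1 = 11
leading_zeros = num_bits - 1 = 10
binary(1533) = 10111111101

Elias gamma(1533) = '0000000000' + '10111111101' = 000000000010111111101 (21 bits)


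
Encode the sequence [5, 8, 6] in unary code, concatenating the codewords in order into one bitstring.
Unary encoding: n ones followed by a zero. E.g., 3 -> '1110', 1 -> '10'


Encode each number as n ones followed by a terminating 0:
  5 -> 111110 (6 bits)
  8 -> 111111110 (9 bits)
  6 -> 1111110 (7 bits)
Total length = 6 + 9 + 7 = 22 bits.

Unary([5, 8, 6]) = 1111101111111101111110 (22 bits)


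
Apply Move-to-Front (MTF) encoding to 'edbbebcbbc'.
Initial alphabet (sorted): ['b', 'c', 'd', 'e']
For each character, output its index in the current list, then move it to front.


MTF encoding:
'e': index 3 in ['b', 'c', 'd', 'e'] -> ['e', 'b', 'c', 'd']
'd': index 3 in ['e', 'b', 'c', 'd'] -> ['d', 'e', 'b', 'c']
'b': index 2 in ['d', 'e', 'b', 'c'] -> ['b', 'd', 'e', 'c']
'b': index 0 in ['b', 'd', 'e', 'c'] -> ['b', 'd', 'e', 'c']
'e': index 2 in ['b', 'd', 'e', 'c'] -> ['e', 'b', 'd', 'c']
'b': index 1 in ['e', 'b', 'd', 'c'] -> ['b', 'e', 'd', 'c']
'c': index 3 in ['b', 'e', 'd', 'c'] -> ['c', 'b', 'e', 'd']
'b': index 1 in ['c', 'b', 'e', 'd'] -> ['b', 'c', 'e', 'd']
'b': index 0 in ['b', 'c', 'e', 'd'] -> ['b', 'c', 'e', 'd']
'c': index 1 in ['b', 'c', 'e', 'd'] -> ['c', 'b', 'e', 'd']


Output: [3, 3, 2, 0, 2, 1, 3, 1, 0, 1]


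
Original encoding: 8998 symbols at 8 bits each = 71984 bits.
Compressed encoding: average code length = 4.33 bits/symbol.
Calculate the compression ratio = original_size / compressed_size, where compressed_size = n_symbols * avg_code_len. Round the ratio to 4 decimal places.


original_size = n_symbols * orig_bits = 8998 * 8 = 71984 bits
compressed_size = n_symbols * avg_code_len = 8998 * 4.33 = 38961.34 bits
ratio = original_size / compressed_size = 71984 / 38961.34 = 1.8476

Compression ratio = 1.8476


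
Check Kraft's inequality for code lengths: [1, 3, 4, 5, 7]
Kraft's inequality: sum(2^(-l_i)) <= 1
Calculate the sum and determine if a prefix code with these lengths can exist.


Sum = 2^(-1) + 2^(-3) + 2^(-4) + 2^(-5) + 2^(-7)
    = 0.5 + 0.125 + 0.0625 + 0.03125 + 0.0078125
    = 93/128 = 0.7265625
Since 0.7265625 <= 1, Kraft's inequality IS satisfied.
A prefix code with these lengths CAN exist.

Kraft sum = 0.7265625. Satisfied.


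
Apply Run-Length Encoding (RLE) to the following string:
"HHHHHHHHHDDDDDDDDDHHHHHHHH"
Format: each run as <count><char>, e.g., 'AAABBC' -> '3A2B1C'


Scanning runs left to right:
  i=0: run of 'H' x 9 -> '9H'
  i=9: run of 'D' x 9 -> '9D'
  i=18: run of 'H' x 8 -> '8H'

RLE = 9H9D8H


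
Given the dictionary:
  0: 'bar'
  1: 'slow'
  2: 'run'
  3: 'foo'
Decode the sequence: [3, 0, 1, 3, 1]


Look up each index in the dictionary:
  3 -> 'foo'
  0 -> 'bar'
  1 -> 'slow'
  3 -> 'foo'
  1 -> 'slow'

Decoded: "foo bar slow foo slow"


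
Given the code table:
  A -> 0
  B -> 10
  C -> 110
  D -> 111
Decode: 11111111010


Decoding:
111 -> D
111 -> D
110 -> C
10 -> B


Result: DDCB


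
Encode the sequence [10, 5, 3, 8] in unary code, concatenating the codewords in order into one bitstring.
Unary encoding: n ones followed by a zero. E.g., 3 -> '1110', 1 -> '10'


Encode each number as n ones followed by a terminating 0:
  10 -> 11111111110 (11 bits)
  5 -> 111110 (6 bits)
  3 -> 1110 (4 bits)
  8 -> 111111110 (9 bits)
Total length = 11 + 6 + 4 + 9 = 30 bits.

Unary([10, 5, 3, 8]) = 111111111101111101110111111110 (30 bits)


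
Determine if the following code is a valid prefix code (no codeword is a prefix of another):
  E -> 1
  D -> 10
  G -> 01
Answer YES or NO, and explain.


Checking each pair (does one codeword prefix another?):
  E='1' vs D='10': prefix -- VIOLATION

NO -- this is NOT a valid prefix code. E (1) is a prefix of D (10).


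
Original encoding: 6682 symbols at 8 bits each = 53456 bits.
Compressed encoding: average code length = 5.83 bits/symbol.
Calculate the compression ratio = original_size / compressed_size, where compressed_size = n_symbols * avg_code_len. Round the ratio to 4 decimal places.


original_size = n_symbols * orig_bits = 6682 * 8 = 53456 bits
compressed_size = n_symbols * avg_code_len = 6682 * 5.83 = 38956.06 bits
ratio = original_size / compressed_size = 53456 / 38956.06 = 1.3722

Compression ratio = 1.3722


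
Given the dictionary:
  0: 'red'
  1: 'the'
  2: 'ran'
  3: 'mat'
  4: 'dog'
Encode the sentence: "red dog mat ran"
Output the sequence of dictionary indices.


Look up each word in the dictionary:
  'red' -> 0
  'dog' -> 4
  'mat' -> 3
  'ran' -> 2

Encoded: [0, 4, 3, 2]


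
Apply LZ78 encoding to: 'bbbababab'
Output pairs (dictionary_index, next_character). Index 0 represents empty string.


LZ78 encoding steps:
Dictionary: {0: ''}
Step 1: w='' (idx 0), next='b' -> output (0, 'b'), add 'b' as idx 1
Step 2: w='b' (idx 1), next='b' -> output (1, 'b'), add 'bb' as idx 2
Step 3: w='' (idx 0), next='a' -> output (0, 'a'), add 'a' as idx 3
Step 4: w='b' (idx 1), next='a' -> output (1, 'a'), add 'ba' as idx 4
Step 5: w='ba' (idx 4), next='b' -> output (4, 'b'), add 'bab' as idx 5


Encoded: [(0, 'b'), (1, 'b'), (0, 'a'), (1, 'a'), (4, 'b')]


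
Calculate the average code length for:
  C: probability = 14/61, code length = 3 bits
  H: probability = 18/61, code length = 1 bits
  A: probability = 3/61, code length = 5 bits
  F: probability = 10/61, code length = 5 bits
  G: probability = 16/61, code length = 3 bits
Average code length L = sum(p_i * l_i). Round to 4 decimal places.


Weighted contributions p_i * l_i:
  C: (14/61) * 3 = 42/61
  H: (18/61) * 1 = 18/61
  A: (3/61) * 5 = 15/61
  F: (10/61) * 5 = 50/61
  G: (16/61) * 3 = 48/61
Sum = (42 + 18 + 15 + 50 + 48)/61 = 173/61

L = 173/61 = 2.8361 bits/symbol


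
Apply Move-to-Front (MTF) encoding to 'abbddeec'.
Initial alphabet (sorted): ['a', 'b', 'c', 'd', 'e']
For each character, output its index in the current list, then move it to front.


MTF encoding:
'a': index 0 in ['a', 'b', 'c', 'd', 'e'] -> ['a', 'b', 'c', 'd', 'e']
'b': index 1 in ['a', 'b', 'c', 'd', 'e'] -> ['b', 'a', 'c', 'd', 'e']
'b': index 0 in ['b', 'a', 'c', 'd', 'e'] -> ['b', 'a', 'c', 'd', 'e']
'd': index 3 in ['b', 'a', 'c', 'd', 'e'] -> ['d', 'b', 'a', 'c', 'e']
'd': index 0 in ['d', 'b', 'a', 'c', 'e'] -> ['d', 'b', 'a', 'c', 'e']
'e': index 4 in ['d', 'b', 'a', 'c', 'e'] -> ['e', 'd', 'b', 'a', 'c']
'e': index 0 in ['e', 'd', 'b', 'a', 'c'] -> ['e', 'd', 'b', 'a', 'c']
'c': index 4 in ['e', 'd', 'b', 'a', 'c'] -> ['c', 'e', 'd', 'b', 'a']


Output: [0, 1, 0, 3, 0, 4, 0, 4]


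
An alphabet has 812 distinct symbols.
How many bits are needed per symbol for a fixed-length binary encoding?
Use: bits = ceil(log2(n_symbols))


log2(812) = 9.6653
Bracket: 2^9 = 512 < 812 <= 2^10 = 1024
So ceil(log2(812)) = 10

bits = ceil(log2(812)) = ceil(9.6653) = 10 bits


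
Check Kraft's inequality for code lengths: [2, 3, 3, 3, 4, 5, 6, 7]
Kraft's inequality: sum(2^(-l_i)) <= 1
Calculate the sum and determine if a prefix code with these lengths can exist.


Sum = 2^(-2) + 2^(-3) + 2^(-3) + 2^(-3) + 2^(-4) + 2^(-5) + 2^(-6) + 2^(-7)
    = 0.25 + 0.125 + 0.125 + 0.125 + 0.0625 + 0.03125 + 0.015625 + 0.0078125
    = 95/128 = 0.7421875
Since 0.7421875 <= 1, Kraft's inequality IS satisfied.
A prefix code with these lengths CAN exist.

Kraft sum = 0.7421875. Satisfied.


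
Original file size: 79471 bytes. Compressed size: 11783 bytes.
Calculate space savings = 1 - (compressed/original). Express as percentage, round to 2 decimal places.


ratio = compressed/original = 11783/79471 = 0.148268
savings = 1 - ratio = 1 - 0.148268 = 0.851732
as a percentage: 0.851732 * 100 = 85.17%

Space savings = 1 - 11783/79471 = 85.17%


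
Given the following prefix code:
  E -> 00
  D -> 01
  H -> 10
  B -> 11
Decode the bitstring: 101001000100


Decoding step by step:
Bits 10 -> H
Bits 10 -> H
Bits 01 -> D
Bits 00 -> E
Bits 01 -> D
Bits 00 -> E


Decoded message: HHDEDE


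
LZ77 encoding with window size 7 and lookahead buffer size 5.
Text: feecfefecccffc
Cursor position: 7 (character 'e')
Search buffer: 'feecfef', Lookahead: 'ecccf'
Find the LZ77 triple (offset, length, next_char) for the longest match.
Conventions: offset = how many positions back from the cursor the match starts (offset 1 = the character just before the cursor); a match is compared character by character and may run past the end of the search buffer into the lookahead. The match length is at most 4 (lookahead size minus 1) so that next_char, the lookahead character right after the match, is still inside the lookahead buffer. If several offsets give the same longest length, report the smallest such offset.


Try each offset into the search buffer:
  offset=1 (pos 6, char 'f'): match length 0
  offset=2 (pos 5, char 'e'): match length 1
  offset=3 (pos 4, char 'f'): match length 0
  offset=4 (pos 3, char 'c'): match length 0
  offset=5 (pos 2, char 'e'): match length 2
  offset=6 (pos 1, char 'e'): match length 1
  offset=7 (pos 0, char 'f'): match length 0
Longest match has length 2 at offset 5.
next_char = character at position 7 + 2 = 9 -> 'c'

Best match: offset=5, length=2 (matching 'ec' starting at position 2)
LZ77 triple: (5, 2, 'c')


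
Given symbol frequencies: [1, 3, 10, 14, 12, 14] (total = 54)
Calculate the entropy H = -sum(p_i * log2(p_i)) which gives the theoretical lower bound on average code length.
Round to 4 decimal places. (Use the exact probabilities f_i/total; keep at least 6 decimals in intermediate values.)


Per-symbol terms -p_i * log2(p_i) with p_i = f_i/54:
  p = 1/54 = 0.018519: log2(p) = -5.754888, -p*log2(p) = 0.106572
  p = 3/54 = 0.055556: log2(p) = -4.169925, -p*log2(p) = 0.231663
  p = 10/54 = 0.185185: log2(p) = -2.432959, -p*log2(p) = 0.450548
  p = 14/54 = 0.259259: log2(p) = -1.947533, -p*log2(p) = 0.504916
  p = 12/54 = 0.222222: log2(p) = -2.169925, -p*log2(p) = 0.482206
  p = 14/54 = 0.259259: log2(p) = -1.947533, -p*log2(p) = 0.504916
H = 0.106572 + 0.231663 + 0.450548 + 0.504916 + 0.482206 + 0.504916 = 2.280821

H = 2.2808 bits/symbol


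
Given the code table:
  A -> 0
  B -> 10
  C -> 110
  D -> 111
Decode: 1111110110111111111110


Decoding:
111 -> D
111 -> D
0 -> A
110 -> C
111 -> D
111 -> D
111 -> D
110 -> C


Result: DDACDDDC


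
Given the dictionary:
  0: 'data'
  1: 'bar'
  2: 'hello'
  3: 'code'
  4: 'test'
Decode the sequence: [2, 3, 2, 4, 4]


Look up each index in the dictionary:
  2 -> 'hello'
  3 -> 'code'
  2 -> 'hello'
  4 -> 'test'
  4 -> 'test'

Decoded: "hello code hello test test"


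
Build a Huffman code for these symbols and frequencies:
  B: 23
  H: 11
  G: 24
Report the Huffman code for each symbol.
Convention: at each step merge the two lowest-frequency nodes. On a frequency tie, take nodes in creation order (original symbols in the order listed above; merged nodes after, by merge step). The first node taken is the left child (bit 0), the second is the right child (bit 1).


Huffman tree construction:
Step 1: Merge H(11) + B(23) = 34
Step 2: Merge G(24) + (H+B)(34) = 58
Read each symbol's code off the tree from the root (left child = 0, right child = 1).

Codes:
  B: 11 (length 2)
  H: 10 (length 2)
  G: 0 (length 1)
Average code length: 92/58 = 1.5862 bits/symbol


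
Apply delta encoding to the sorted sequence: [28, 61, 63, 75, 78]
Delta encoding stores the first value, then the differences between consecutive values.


First value: 28
Deltas:
  61 - 28 = 33
  63 - 61 = 2
  75 - 63 = 12
  78 - 75 = 3


Delta encoded: [28, 33, 2, 12, 3]


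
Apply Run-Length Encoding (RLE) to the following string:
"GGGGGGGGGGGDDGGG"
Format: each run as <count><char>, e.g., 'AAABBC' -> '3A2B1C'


Scanning runs left to right:
  i=0: run of 'G' x 11 -> '11G'
  i=11: run of 'D' x 2 -> '2D'
  i=13: run of 'G' x 3 -> '3G'

RLE = 11G2D3G


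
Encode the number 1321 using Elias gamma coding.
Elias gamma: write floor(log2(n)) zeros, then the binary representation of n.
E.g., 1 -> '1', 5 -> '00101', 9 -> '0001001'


num_bits = floor(log2(1321)) + 1 = 11
leading_zeros = num_bits - 1 = 10
binary(1321) = 10100101001

Elias gamma(1321) = '0000000000' + '10100101001' = 000000000010100101001 (21 bits)


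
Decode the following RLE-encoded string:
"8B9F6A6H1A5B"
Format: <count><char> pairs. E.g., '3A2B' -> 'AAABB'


Expanding each <count><char> pair:
  8B -> 'BBBBBBBB'
  9F -> 'FFFFFFFFF'
  6A -> 'AAAAAA'
  6H -> 'HHHHHH'
  1A -> 'A'
  5B -> 'BBBBB'

Decoded = BBBBBBBBFFFFFFFFFAAAAAAHHHHHHABBBBB


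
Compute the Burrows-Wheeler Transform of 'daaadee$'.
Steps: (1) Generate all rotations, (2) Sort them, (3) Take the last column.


Rotations (sorted):
  0: $daaadee -> last char: e
  1: aaadee$d -> last char: d
  2: aadee$da -> last char: a
  3: adee$daa -> last char: a
  4: daaadee$ -> last char: $
  5: dee$daaa -> last char: a
  6: e$daaade -> last char: e
  7: ee$daaad -> last char: d


BWT = edaa$aed


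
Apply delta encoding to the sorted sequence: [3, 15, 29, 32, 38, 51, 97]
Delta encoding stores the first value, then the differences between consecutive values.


First value: 3
Deltas:
  15 - 3 = 12
  29 - 15 = 14
  32 - 29 = 3
  38 - 32 = 6
  51 - 38 = 13
  97 - 51 = 46


Delta encoded: [3, 12, 14, 3, 6, 13, 46]


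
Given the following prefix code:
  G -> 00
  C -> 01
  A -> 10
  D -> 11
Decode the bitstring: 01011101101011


Decoding step by step:
Bits 01 -> C
Bits 01 -> C
Bits 11 -> D
Bits 01 -> C
Bits 10 -> A
Bits 10 -> A
Bits 11 -> D


Decoded message: CCDCAAD


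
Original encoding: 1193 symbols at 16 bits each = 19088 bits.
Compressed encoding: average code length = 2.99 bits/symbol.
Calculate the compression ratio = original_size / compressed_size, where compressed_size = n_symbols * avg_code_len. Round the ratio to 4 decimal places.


original_size = n_symbols * orig_bits = 1193 * 16 = 19088 bits
compressed_size = n_symbols * avg_code_len = 1193 * 2.99 = 3567.07 bits
ratio = original_size / compressed_size = 19088 / 3567.07 = 5.3512

Compression ratio = 5.3512


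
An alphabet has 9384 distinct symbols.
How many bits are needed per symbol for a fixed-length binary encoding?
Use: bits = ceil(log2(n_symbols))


log2(9384) = 13.196
Bracket: 2^13 = 8192 < 9384 <= 2^14 = 16384
So ceil(log2(9384)) = 14

bits = ceil(log2(9384)) = ceil(13.196) = 14 bits


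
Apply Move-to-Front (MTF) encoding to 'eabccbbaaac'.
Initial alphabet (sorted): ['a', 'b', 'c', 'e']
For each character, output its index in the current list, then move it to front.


MTF encoding:
'e': index 3 in ['a', 'b', 'c', 'e'] -> ['e', 'a', 'b', 'c']
'a': index 1 in ['e', 'a', 'b', 'c'] -> ['a', 'e', 'b', 'c']
'b': index 2 in ['a', 'e', 'b', 'c'] -> ['b', 'a', 'e', 'c']
'c': index 3 in ['b', 'a', 'e', 'c'] -> ['c', 'b', 'a', 'e']
'c': index 0 in ['c', 'b', 'a', 'e'] -> ['c', 'b', 'a', 'e']
'b': index 1 in ['c', 'b', 'a', 'e'] -> ['b', 'c', 'a', 'e']
'b': index 0 in ['b', 'c', 'a', 'e'] -> ['b', 'c', 'a', 'e']
'a': index 2 in ['b', 'c', 'a', 'e'] -> ['a', 'b', 'c', 'e']
'a': index 0 in ['a', 'b', 'c', 'e'] -> ['a', 'b', 'c', 'e']
'a': index 0 in ['a', 'b', 'c', 'e'] -> ['a', 'b', 'c', 'e']
'c': index 2 in ['a', 'b', 'c', 'e'] -> ['c', 'a', 'b', 'e']


Output: [3, 1, 2, 3, 0, 1, 0, 2, 0, 0, 2]


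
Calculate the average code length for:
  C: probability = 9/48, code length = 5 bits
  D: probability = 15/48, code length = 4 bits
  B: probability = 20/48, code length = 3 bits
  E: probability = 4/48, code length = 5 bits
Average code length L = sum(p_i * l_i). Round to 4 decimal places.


Weighted contributions p_i * l_i:
  C: (9/48) * 5 = 45/48
  D: (15/48) * 4 = 60/48
  B: (20/48) * 3 = 60/48
  E: (4/48) * 5 = 20/48
Sum = (45 + 60 + 60 + 20)/48 = 185/48

L = 185/48 = 3.8542 bits/symbol


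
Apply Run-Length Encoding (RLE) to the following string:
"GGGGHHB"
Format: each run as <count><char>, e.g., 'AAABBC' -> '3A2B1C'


Scanning runs left to right:
  i=0: run of 'G' x 4 -> '4G'
  i=4: run of 'H' x 2 -> '2H'
  i=6: run of 'B' x 1 -> '1B'

RLE = 4G2H1B


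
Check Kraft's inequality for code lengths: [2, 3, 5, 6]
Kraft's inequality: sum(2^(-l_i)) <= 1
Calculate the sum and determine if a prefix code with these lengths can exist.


Sum = 2^(-2) + 2^(-3) + 2^(-5) + 2^(-6)
    = 0.25 + 0.125 + 0.03125 + 0.015625
    = 27/64 = 0.421875
Since 0.421875 <= 1, Kraft's inequality IS satisfied.
A prefix code with these lengths CAN exist.

Kraft sum = 0.421875. Satisfied.


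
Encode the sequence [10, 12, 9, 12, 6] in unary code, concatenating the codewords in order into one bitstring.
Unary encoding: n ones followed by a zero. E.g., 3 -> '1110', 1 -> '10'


Encode each number as n ones followed by a terminating 0:
  10 -> 11111111110 (11 bits)
  12 -> 1111111111110 (13 bits)
  9 -> 1111111110 (10 bits)
  12 -> 1111111111110 (13 bits)
  6 -> 1111110 (7 bits)
Total length = 11 + 13 + 10 + 13 + 7 = 54 bits.

Unary([10, 12, 9, 12, 6]) = 111111111101111111111110111111111011111111111101111110 (54 bits)


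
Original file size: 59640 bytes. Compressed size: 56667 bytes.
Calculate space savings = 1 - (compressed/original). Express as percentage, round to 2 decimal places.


ratio = compressed/original = 56667/59640 = 0.950151
savings = 1 - ratio = 1 - 0.950151 = 0.049849
as a percentage: 0.049849 * 100 = 4.98%

Space savings = 1 - 56667/59640 = 4.98%


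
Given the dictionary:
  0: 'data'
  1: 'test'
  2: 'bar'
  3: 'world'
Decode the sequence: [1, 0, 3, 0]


Look up each index in the dictionary:
  1 -> 'test'
  0 -> 'data'
  3 -> 'world'
  0 -> 'data'

Decoded: "test data world data"


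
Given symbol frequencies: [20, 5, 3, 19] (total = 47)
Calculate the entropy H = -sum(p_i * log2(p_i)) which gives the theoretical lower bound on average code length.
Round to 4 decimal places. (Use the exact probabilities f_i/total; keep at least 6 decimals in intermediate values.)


Per-symbol terms -p_i * log2(p_i) with p_i = f_i/47:
  p = 20/47 = 0.425532: log2(p) = -1.232661, -p*log2(p) = 0.524536
  p = 5/47 = 0.106383: log2(p) = -3.232661, -p*log2(p) = 0.343900
  p = 3/47 = 0.063830: log2(p) = -3.969626, -p*log2(p) = 0.253380
  p = 19/47 = 0.404255: log2(p) = -1.306661, -p*log2(p) = 0.528225
H = 0.524536 + 0.343900 + 0.253380 + 0.528225 = 1.650041

H = 1.65 bits/symbol


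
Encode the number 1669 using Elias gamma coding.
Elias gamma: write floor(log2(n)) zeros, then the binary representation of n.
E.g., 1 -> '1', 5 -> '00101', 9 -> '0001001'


num_bits = floor(log2(1669)) + 1 = 11
leading_zeros = num_bits - 1 = 10
binary(1669) = 11010000101

Elias gamma(1669) = '0000000000' + '11010000101' = 000000000011010000101 (21 bits)


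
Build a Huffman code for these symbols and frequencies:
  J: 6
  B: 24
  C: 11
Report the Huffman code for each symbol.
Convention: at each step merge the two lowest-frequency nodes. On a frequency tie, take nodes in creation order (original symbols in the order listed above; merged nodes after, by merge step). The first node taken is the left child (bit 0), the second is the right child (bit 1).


Huffman tree construction:
Step 1: Merge J(6) + C(11) = 17
Step 2: Merge (J+C)(17) + B(24) = 41
Read each symbol's code off the tree from the root (left child = 0, right child = 1).

Codes:
  J: 00 (length 2)
  B: 1 (length 1)
  C: 01 (length 2)
Average code length: 58/41 = 1.4146 bits/symbol


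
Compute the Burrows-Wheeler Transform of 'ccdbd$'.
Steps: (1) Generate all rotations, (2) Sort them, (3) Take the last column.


Rotations (sorted):
  0: $ccdbd -> last char: d
  1: bd$ccd -> last char: d
  2: ccdbd$ -> last char: $
  3: cdbd$c -> last char: c
  4: d$ccdb -> last char: b
  5: dbd$cc -> last char: c


BWT = dd$cbc


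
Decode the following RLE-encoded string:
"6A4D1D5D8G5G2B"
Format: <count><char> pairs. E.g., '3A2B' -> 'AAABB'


Expanding each <count><char> pair:
  6A -> 'AAAAAA'
  4D -> 'DDDD'
  1D -> 'D'
  5D -> 'DDDDD'
  8G -> 'GGGGGGGG'
  5G -> 'GGGGG'
  2B -> 'BB'

Decoded = AAAAAADDDDDDDDDDGGGGGGGGGGGGGBB


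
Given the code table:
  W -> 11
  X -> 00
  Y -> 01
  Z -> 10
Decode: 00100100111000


Decoding:
00 -> X
10 -> Z
01 -> Y
00 -> X
11 -> W
10 -> Z
00 -> X


Result: XZYXWZX


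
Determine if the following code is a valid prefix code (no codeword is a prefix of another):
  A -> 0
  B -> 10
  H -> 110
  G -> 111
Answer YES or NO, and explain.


Checking each pair (does one codeword prefix another?):
  A='0' vs B='10': no prefix
  A='0' vs H='110': no prefix
  A='0' vs G='111': no prefix
  B='10' vs A='0': no prefix
  B='10' vs H='110': no prefix
  B='10' vs G='111': no prefix
  H='110' vs A='0': no prefix
  H='110' vs B='10': no prefix
  H='110' vs G='111': no prefix
  G='111' vs A='0': no prefix
  G='111' vs B='10': no prefix
  G='111' vs H='110': no prefix
No violation found over all pairs.

YES -- this is a valid prefix code. No codeword is a prefix of any other codeword.


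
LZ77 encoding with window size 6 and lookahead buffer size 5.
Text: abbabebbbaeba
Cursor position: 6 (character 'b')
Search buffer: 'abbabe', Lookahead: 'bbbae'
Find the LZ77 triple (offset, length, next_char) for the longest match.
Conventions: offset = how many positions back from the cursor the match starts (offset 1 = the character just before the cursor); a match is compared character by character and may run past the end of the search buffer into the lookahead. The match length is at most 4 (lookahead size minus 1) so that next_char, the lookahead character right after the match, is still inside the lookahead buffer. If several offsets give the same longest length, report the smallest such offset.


Try each offset into the search buffer:
  offset=1 (pos 5, char 'e'): match length 0
  offset=2 (pos 4, char 'b'): match length 1
  offset=3 (pos 3, char 'a'): match length 0
  offset=4 (pos 2, char 'b'): match length 1
  offset=5 (pos 1, char 'b'): match length 2
  offset=6 (pos 0, char 'a'): match length 0
Longest match has length 2 at offset 5.
next_char = character at position 6 + 2 = 8 -> 'b'

Best match: offset=5, length=2 (matching 'bb' starting at position 1)
LZ77 triple: (5, 2, 'b')


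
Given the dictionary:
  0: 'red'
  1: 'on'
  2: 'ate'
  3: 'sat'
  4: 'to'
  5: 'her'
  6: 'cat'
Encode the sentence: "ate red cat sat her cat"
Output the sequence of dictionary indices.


Look up each word in the dictionary:
  'ate' -> 2
  'red' -> 0
  'cat' -> 6
  'sat' -> 3
  'her' -> 5
  'cat' -> 6

Encoded: [2, 0, 6, 3, 5, 6]


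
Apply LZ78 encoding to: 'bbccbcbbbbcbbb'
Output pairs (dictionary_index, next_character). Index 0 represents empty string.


LZ78 encoding steps:
Dictionary: {0: ''}
Step 1: w='' (idx 0), next='b' -> output (0, 'b'), add 'b' as idx 1
Step 2: w='b' (idx 1), next='c' -> output (1, 'c'), add 'bc' as idx 2
Step 3: w='' (idx 0), next='c' -> output (0, 'c'), add 'c' as idx 3
Step 4: w='bc' (idx 2), next='b' -> output (2, 'b'), add 'bcb' as idx 4
Step 5: w='b' (idx 1), next='b' -> output (1, 'b'), add 'bb' as idx 5
Step 6: w='bcb' (idx 4), next='b' -> output (4, 'b'), add 'bcbb' as idx 6
Step 7: w='b' (idx 1), end of input -> output (1, '')


Encoded: [(0, 'b'), (1, 'c'), (0, 'c'), (2, 'b'), (1, 'b'), (4, 'b'), (1, '')]


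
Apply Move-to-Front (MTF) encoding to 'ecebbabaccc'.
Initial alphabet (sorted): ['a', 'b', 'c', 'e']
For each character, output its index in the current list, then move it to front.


MTF encoding:
'e': index 3 in ['a', 'b', 'c', 'e'] -> ['e', 'a', 'b', 'c']
'c': index 3 in ['e', 'a', 'b', 'c'] -> ['c', 'e', 'a', 'b']
'e': index 1 in ['c', 'e', 'a', 'b'] -> ['e', 'c', 'a', 'b']
'b': index 3 in ['e', 'c', 'a', 'b'] -> ['b', 'e', 'c', 'a']
'b': index 0 in ['b', 'e', 'c', 'a'] -> ['b', 'e', 'c', 'a']
'a': index 3 in ['b', 'e', 'c', 'a'] -> ['a', 'b', 'e', 'c']
'b': index 1 in ['a', 'b', 'e', 'c'] -> ['b', 'a', 'e', 'c']
'a': index 1 in ['b', 'a', 'e', 'c'] -> ['a', 'b', 'e', 'c']
'c': index 3 in ['a', 'b', 'e', 'c'] -> ['c', 'a', 'b', 'e']
'c': index 0 in ['c', 'a', 'b', 'e'] -> ['c', 'a', 'b', 'e']
'c': index 0 in ['c', 'a', 'b', 'e'] -> ['c', 'a', 'b', 'e']


Output: [3, 3, 1, 3, 0, 3, 1, 1, 3, 0, 0]


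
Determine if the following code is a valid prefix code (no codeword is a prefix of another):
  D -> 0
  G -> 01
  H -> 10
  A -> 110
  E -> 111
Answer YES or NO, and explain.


Checking each pair (does one codeword prefix another?):
  D='0' vs G='01': prefix -- VIOLATION

NO -- this is NOT a valid prefix code. D (0) is a prefix of G (01).


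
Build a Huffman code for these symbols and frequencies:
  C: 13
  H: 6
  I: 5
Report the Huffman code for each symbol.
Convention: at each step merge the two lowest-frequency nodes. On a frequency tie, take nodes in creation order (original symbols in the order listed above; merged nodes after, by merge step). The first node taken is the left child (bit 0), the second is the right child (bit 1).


Huffman tree construction:
Step 1: Merge I(5) + H(6) = 11
Step 2: Merge (I+H)(11) + C(13) = 24
Read each symbol's code off the tree from the root (left child = 0, right child = 1).

Codes:
  C: 1 (length 1)
  H: 01 (length 2)
  I: 00 (length 2)
Average code length: 35/24 = 1.4583 bits/symbol
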